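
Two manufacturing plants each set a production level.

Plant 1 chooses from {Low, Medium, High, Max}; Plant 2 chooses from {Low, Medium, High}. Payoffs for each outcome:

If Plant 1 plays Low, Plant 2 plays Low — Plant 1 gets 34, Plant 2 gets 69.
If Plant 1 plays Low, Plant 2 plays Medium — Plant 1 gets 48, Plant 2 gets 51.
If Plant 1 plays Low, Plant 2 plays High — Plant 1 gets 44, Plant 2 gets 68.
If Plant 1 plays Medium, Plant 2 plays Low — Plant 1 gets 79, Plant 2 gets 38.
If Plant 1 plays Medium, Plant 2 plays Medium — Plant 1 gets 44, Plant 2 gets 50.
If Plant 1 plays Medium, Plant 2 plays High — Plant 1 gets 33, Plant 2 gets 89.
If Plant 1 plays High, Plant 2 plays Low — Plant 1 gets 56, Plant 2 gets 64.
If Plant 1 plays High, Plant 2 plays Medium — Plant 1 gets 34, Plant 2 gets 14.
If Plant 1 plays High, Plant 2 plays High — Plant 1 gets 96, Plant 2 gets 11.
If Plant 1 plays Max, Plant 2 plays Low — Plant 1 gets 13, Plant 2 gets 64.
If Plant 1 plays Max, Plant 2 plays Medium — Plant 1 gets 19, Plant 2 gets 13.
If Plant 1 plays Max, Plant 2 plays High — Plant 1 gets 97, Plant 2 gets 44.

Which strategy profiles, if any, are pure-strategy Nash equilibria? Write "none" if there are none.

(Low, Low): Plant 1 can switch to Medium (34 → 79). Not NE.
(Low, Medium): Plant 2 can switch to Low (51 → 69). Not NE.
(Low, High): Plant 1 can switch to High (44 → 96). Not NE.
(Medium, Low): Plant 2 can switch to Medium (38 → 50). Not NE.
(Medium, Medium): Plant 1 can switch to Low (44 → 48). Not NE.
(Medium, High): Plant 1 can switch to Low (33 → 44). Not NE.
(The remaining 6 profiles each have a profitable deviation by the same check.)

There is no pure-strategy Nash equilibrium.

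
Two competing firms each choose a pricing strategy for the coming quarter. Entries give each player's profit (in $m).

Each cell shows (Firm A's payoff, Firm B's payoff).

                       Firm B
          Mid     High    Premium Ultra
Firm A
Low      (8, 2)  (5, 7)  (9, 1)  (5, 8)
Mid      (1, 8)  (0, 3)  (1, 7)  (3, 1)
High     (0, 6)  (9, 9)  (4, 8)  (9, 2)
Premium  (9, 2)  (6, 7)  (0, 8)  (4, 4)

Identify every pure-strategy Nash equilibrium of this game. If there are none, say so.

(High, High)

Firm A against Mid: payoffs 8, 1, 0, 9 → best response Premium.
Firm A against High: payoffs 5, 0, 9, 6 → best response High.
Firm A against Premium: payoffs 9, 1, 4, 0 → best response Low.
Firm A against Ultra: payoffs 5, 3, 9, 4 → best response High.
Firm B against Low: payoffs 2, 7, 1, 8 → best response Ultra.
Firm B against Mid: payoffs 8, 3, 7, 1 → best response Mid.
Firm B against High: payoffs 6, 9, 8, 2 → best response High.
Firm B against Premium: payoffs 2, 7, 8, 4 → best response Premium.
Mutual best responses: (High, High).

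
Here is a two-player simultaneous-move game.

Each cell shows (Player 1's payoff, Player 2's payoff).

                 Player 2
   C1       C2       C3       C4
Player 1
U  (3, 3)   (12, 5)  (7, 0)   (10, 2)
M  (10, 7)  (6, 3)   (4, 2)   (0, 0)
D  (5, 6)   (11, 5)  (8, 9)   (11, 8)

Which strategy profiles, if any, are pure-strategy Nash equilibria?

Check each profile: it is a Nash equilibrium iff no player can strictly gain by switching unilaterally.
(U, C1): Player 1 can switch to M (3 → 10). Not NE.
(U, C2): Player 1 gets 12, best alternative 11; Player 2 gets 5, best alternative 3. No profitable deviation — NE.
(U, C3): Player 1 can switch to D (7 → 8). Not NE.
(U, C4): Player 1 can switch to D (10 → 11). Not NE.
(M, C1): Player 1 gets 10, best alternative 5; Player 2 gets 7, best alternative 3. No profitable deviation — NE.
(M, C2): Player 1 can switch to U (6 → 12). Not NE.
(M, C3): Player 1 can switch to U (4 → 7). Not NE.
(M, C4): Player 1 can switch to U (0 → 10). Not NE.
(D, C1): Player 1 can switch to M (5 → 10). Not NE.
(D, C2): Player 1 can switch to U (11 → 12). Not NE.
(D, C3): Player 1 gets 8, best alternative 7; Player 2 gets 9, best alternative 8. No profitable deviation — NE.
(The remaining 1 profile has a profitable deviation by the same check.)

(U, C2); (M, C1); (D, C3)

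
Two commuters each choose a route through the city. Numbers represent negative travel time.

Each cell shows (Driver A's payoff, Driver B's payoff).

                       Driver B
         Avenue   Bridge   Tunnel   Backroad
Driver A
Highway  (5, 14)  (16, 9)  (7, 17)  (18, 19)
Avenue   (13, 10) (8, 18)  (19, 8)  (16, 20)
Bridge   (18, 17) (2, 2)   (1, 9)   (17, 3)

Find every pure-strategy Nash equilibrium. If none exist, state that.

Driver A against Avenue: payoffs 5, 13, 18 → best response Bridge.
Driver A against Bridge: payoffs 16, 8, 2 → best response Highway.
Driver A against Tunnel: payoffs 7, 19, 1 → best response Avenue.
Driver A against Backroad: payoffs 18, 16, 17 → best response Highway.
Driver B against Highway: payoffs 14, 9, 17, 19 → best response Backroad.
Driver B against Avenue: payoffs 10, 18, 8, 20 → best response Backroad.
Driver B against Bridge: payoffs 17, 2, 9, 3 → best response Avenue.
Mutual best responses: (Highway, Backroad); (Bridge, Avenue).

(Highway, Backroad); (Bridge, Avenue)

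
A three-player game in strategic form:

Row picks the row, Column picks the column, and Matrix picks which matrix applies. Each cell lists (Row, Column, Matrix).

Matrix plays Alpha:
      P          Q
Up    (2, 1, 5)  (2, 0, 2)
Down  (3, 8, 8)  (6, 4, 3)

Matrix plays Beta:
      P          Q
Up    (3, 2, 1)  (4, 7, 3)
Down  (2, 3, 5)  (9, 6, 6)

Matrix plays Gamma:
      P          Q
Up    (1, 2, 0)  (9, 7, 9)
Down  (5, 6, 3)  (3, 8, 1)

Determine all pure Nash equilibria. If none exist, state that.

(Up, Q, Gamma), (Down, P, Alpha), (Down, Q, Beta)

(Up, P, Alpha): Row can switch to Down (2 → 3). Not NE.
(Up, P, Beta): Column can switch to Q (2 → 7). Not NE.
(Up, P, Gamma): Row can switch to Down (1 → 5). Not NE.
(Up, Q, Alpha): Row can switch to Down (2 → 6). Not NE.
(Up, Q, Beta): Row can switch to Down (4 → 9). Not NE.
(Up, Q, Gamma): Row gets 9, best alternative 3; Column gets 7, best alternative 2; Matrix gets 9, best alternative 3. No profitable deviation — NE.
(Down, P, Alpha): Row gets 3, best alternative 2; Column gets 8, best alternative 4; Matrix gets 8, best alternative 5. No profitable deviation — NE.
(Down, P, Beta): Row can switch to Up (2 → 3). Not NE.
(Down, Q, Beta): Row gets 9, best alternative 4; Column gets 6, best alternative 3; Matrix gets 6, best alternative 3. No profitable deviation — NE.
(The remaining 3 profiles each have a profitable deviation by the same check.)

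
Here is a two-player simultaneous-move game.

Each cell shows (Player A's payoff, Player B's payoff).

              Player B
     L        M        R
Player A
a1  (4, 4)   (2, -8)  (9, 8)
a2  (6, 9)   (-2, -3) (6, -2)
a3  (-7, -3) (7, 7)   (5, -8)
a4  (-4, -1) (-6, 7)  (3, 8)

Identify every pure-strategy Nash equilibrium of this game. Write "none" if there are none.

(a1, L): Player A can switch to a2 (4 → 6). Not NE.
(a1, M): Player A can switch to a3 (2 → 7). Not NE.
(a1, R): Player A gets 9, best alternative 6; Player B gets 8, best alternative 4. No profitable deviation — NE.
(a2, L): Player A gets 6, best alternative 4; Player B gets 9, best alternative -2. No profitable deviation — NE.
(a2, M): Player A can switch to a1 (-2 → 2). Not NE.
(a2, R): Player A can switch to a1 (6 → 9). Not NE.
(a3, L): Player A can switch to a1 (-7 → 4). Not NE.
(a3, M): Player A gets 7, best alternative 2; Player B gets 7, best alternative -3. No profitable deviation — NE.
(a3, R): Player A can switch to a1 (5 → 9). Not NE.
(a4, L): Player A can switch to a1 (-4 → 4). Not NE.
(a4, M): Player A can switch to a1 (-6 → 2). Not NE.
(a4, R): Player A can switch to a1 (3 → 9). Not NE.

The pure Nash equilibria are (a1, R); (a2, L); (a3, M).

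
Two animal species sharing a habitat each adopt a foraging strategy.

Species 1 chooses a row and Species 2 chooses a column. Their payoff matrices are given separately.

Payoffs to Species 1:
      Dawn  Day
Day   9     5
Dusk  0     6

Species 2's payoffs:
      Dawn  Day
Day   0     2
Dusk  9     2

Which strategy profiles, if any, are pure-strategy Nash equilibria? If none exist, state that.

none

Species 1 against Dawn: payoffs 9, 0 → best response Day.
Species 1 against Day: payoffs 5, 6 → best response Dusk.
Species 2 against Day: payoffs 0, 2 → best response Day.
Species 2 against Dusk: payoffs 9, 2 → best response Dawn.
No profile is a mutual best response for all players.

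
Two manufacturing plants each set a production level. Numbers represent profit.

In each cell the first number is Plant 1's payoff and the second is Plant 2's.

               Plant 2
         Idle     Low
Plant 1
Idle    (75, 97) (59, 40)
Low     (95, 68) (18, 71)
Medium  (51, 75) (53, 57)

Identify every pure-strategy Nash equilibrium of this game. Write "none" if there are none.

There is no pure-strategy Nash equilibrium.

Plant 1 against Idle: payoffs 75, 95, 51 → best response Low.
Plant 1 against Low: payoffs 59, 18, 53 → best response Idle.
Plant 2 against Idle: payoffs 97, 40 → best response Idle.
Plant 2 against Low: payoffs 68, 71 → best response Low.
Plant 2 against Medium: payoffs 75, 57 → best response Idle.
No profile is a mutual best response for all players.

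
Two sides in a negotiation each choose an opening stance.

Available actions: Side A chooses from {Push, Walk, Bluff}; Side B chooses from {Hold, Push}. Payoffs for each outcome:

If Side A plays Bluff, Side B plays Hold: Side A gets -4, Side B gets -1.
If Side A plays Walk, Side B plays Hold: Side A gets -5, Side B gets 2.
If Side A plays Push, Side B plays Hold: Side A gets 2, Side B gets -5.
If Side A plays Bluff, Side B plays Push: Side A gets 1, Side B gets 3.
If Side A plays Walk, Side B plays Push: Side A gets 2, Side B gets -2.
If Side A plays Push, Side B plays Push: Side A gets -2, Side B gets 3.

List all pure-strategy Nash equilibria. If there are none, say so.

Check each profile: it is a Nash equilibrium iff no player can strictly gain by switching unilaterally.
(Push, Hold): Side B can switch to Push (-5 → 3). Not NE.
(Push, Push): Side A can switch to Walk (-2 → 2). Not NE.
(Walk, Hold): Side A can switch to Push (-5 → 2). Not NE.
(Walk, Push): Side B can switch to Hold (-2 → 2). Not NE.
(Bluff, Hold): Side A can switch to Push (-4 → 2). Not NE.
(Bluff, Push): Side A can switch to Walk (1 → 2). Not NE.

none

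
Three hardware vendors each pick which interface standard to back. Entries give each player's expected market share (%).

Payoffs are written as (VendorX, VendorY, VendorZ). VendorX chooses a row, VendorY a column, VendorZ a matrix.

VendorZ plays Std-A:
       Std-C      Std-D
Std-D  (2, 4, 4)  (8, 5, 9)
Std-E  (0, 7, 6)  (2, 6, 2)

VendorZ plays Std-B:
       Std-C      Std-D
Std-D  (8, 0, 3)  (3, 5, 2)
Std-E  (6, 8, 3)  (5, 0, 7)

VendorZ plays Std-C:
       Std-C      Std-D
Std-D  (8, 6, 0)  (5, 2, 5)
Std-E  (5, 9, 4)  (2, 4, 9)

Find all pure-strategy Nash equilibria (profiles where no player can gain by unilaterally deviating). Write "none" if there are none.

The unique pure-strategy Nash equilibrium is (Std-D, Std-D, Std-A).

Mark each player's best response to every combination of opponents' strategies; a profile where every player is best-responding is a pure Nash equilibrium.
VendorX against (Std-C, Std-A): payoffs 2, 0 → best response Std-D.
VendorX against (Std-C, Std-B): payoffs 8, 6 → best response Std-D.
VendorX against (Std-C, Std-C): payoffs 8, 5 → best response Std-D.
VendorX against (Std-D, Std-A): payoffs 8, 2 → best response Std-D.
VendorX against (Std-D, Std-B): payoffs 3, 5 → best response Std-E.
VendorX against (Std-D, Std-C): payoffs 5, 2 → best response Std-D.
VendorY against (Std-D, Std-A): payoffs 4, 5 → best response Std-D.
VendorY against (Std-D, Std-B): payoffs 0, 5 → best response Std-D.
VendorY against (Std-D, Std-C): payoffs 6, 2 → best response Std-C.
VendorY against (Std-E, Std-A): payoffs 7, 6 → best response Std-C.
VendorY against (Std-E, Std-B): payoffs 8, 0 → best response Std-C.
VendorY against (Std-E, Std-C): payoffs 9, 4 → best response Std-C.
VendorZ against (Std-D, Std-C): payoffs 4, 3, 0 → best response Std-A.
VendorZ against (Std-D, Std-D): payoffs 9, 2, 5 → best response Std-A.
VendorZ against (Std-E, Std-C): payoffs 6, 3, 4 → best response Std-A.
VendorZ against (Std-E, Std-D): payoffs 2, 7, 9 → best response Std-C.
Mutual best responses: (Std-D, Std-D, Std-A).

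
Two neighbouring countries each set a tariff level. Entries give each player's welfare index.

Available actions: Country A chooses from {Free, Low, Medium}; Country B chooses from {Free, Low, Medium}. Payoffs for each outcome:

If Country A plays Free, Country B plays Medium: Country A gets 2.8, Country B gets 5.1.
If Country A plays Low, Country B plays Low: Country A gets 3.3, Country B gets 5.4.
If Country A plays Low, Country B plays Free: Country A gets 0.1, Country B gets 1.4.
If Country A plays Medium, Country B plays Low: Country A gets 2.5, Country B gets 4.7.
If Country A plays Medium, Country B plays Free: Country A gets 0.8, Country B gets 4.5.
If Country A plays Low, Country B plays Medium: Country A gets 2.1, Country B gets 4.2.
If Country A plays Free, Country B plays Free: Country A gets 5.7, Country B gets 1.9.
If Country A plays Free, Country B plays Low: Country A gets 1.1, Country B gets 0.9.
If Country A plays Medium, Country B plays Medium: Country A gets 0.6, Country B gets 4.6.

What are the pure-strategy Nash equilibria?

(Free, Medium), (Low, Low)

(Free, Free): Country B can switch to Medium (1.9 → 5.1). Not NE.
(Free, Low): Country A can switch to Low (1.1 → 3.3). Not NE.
(Free, Medium): Country A gets 2.8, best alternative 2.1; Country B gets 5.1, best alternative 1.9. No profitable deviation — NE.
(Low, Free): Country A can switch to Free (0.1 → 5.7). Not NE.
(Low, Low): Country A gets 3.3, best alternative 2.5; Country B gets 5.4, best alternative 4.2. No profitable deviation — NE.
(Low, Medium): Country A can switch to Free (2.1 → 2.8). Not NE.
(Medium, Free): Country A can switch to Free (0.8 → 5.7). Not NE.
(Medium, Low): Country A can switch to Low (2.5 → 3.3). Not NE.
(Medium, Medium): Country A can switch to Free (0.6 → 2.8). Not NE.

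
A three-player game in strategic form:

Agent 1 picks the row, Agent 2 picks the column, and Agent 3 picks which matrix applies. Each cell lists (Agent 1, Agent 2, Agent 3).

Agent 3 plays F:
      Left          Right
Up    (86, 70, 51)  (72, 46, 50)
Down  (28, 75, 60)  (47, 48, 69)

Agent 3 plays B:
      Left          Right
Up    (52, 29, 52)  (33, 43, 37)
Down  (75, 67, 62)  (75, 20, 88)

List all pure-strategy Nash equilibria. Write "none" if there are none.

(Up, Left, F): Agent 3 can switch to B (51 → 52). Not NE.
(Up, Left, B): Agent 1 can switch to Down (52 → 75). Not NE.
(Up, Right, F): Agent 2 can switch to Left (46 → 70). Not NE.
(Up, Right, B): Agent 1 can switch to Down (33 → 75). Not NE.
(Down, Left, F): Agent 1 can switch to Up (28 → 86). Not NE.
(Down, Left, B): Agent 1 gets 75, best alternative 52; Agent 2 gets 67, best alternative 20; Agent 3 gets 62, best alternative 60. No profitable deviation — NE.
(Down, Right, F): Agent 1 can switch to Up (47 → 72). Not NE.
(The remaining 1 profile has a profitable deviation by the same check.)

Pure NE: (Down, Left, B)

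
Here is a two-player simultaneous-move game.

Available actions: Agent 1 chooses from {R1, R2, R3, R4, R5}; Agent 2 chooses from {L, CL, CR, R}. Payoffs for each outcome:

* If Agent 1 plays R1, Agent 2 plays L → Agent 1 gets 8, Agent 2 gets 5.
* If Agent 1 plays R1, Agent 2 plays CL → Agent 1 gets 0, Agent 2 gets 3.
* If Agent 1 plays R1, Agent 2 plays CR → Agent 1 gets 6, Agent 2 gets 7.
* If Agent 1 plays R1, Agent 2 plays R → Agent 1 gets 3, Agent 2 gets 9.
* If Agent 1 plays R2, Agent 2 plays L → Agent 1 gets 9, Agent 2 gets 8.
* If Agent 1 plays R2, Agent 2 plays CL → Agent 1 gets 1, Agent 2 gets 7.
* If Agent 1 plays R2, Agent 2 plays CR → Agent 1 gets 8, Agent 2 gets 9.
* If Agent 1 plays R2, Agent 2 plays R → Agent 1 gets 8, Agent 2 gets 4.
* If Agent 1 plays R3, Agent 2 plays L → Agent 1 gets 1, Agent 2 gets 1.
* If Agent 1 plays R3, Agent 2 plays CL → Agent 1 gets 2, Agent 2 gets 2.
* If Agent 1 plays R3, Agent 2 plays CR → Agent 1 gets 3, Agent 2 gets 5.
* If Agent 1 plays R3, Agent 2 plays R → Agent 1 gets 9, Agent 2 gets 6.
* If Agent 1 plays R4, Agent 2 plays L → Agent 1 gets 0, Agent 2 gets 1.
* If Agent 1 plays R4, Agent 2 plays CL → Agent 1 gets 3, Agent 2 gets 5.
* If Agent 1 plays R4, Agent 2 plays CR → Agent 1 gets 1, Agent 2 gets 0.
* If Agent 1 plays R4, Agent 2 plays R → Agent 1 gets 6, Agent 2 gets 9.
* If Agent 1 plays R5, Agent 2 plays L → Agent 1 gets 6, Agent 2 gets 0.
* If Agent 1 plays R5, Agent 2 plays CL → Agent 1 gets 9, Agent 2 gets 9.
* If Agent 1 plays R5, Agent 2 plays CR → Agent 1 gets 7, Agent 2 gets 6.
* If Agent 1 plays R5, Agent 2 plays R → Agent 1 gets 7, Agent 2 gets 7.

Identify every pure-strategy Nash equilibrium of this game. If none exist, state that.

Pure-strategy Nash equilibria: (R2, CR) and (R3, R) and (R5, CL)

(R1, L): Agent 1 can switch to R2 (8 → 9). Not NE.
(R1, CL): Agent 1 can switch to R2 (0 → 1). Not NE.
(R1, CR): Agent 1 can switch to R2 (6 → 8). Not NE.
(R1, R): Agent 1 can switch to R2 (3 → 8). Not NE.
(R2, L): Agent 2 can switch to CR (8 → 9). Not NE.
(R2, CL): Agent 1 can switch to R3 (1 → 2). Not NE.
(R2, CR): Agent 1 gets 8, best alternative 7; Agent 2 gets 9, best alternative 8. No profitable deviation — NE.
(R2, R): Agent 1 can switch to R3 (8 → 9). Not NE.
(R3, L): Agent 1 can switch to R1 (1 → 8). Not NE.
(R3, R): Agent 1 gets 9, best alternative 8; Agent 2 gets 6, best alternative 5. No profitable deviation — NE.
(R5, CL): Agent 1 gets 9, best alternative 3; Agent 2 gets 9, best alternative 7. No profitable deviation — NE.
(The remaining 9 profiles each have a profitable deviation by the same check.)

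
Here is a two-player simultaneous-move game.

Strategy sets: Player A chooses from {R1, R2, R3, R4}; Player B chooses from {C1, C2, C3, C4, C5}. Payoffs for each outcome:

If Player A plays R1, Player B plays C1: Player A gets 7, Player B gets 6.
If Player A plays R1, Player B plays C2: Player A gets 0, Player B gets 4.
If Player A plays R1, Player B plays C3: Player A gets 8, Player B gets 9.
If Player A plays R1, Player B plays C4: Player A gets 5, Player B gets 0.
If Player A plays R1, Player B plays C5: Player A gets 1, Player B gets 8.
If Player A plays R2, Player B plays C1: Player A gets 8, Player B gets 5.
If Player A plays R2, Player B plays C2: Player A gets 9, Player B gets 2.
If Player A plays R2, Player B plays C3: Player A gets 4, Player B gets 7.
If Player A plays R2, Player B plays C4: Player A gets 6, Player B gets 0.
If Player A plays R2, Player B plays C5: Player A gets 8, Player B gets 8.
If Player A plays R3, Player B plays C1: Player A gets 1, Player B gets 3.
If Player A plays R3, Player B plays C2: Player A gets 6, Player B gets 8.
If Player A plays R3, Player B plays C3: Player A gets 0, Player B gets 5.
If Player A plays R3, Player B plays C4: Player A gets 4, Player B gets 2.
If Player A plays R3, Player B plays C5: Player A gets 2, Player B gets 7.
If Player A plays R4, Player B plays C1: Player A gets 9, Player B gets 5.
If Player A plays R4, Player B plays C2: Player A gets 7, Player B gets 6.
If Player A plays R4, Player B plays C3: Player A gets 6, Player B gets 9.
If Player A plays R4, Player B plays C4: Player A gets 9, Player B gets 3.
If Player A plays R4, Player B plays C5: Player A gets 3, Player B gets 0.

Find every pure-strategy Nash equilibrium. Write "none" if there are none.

Player A against C1: payoffs 7, 8, 1, 9 → best response R4.
Player A against C2: payoffs 0, 9, 6, 7 → best response R2.
Player A against C3: payoffs 8, 4, 0, 6 → best response R1.
Player A against C4: payoffs 5, 6, 4, 9 → best response R4.
Player A against C5: payoffs 1, 8, 2, 3 → best response R2.
Player B against R1: payoffs 6, 4, 9, 0, 8 → best response C3.
Player B against R2: payoffs 5, 2, 7, 0, 8 → best response C5.
Player B against R3: payoffs 3, 8, 5, 2, 7 → best response C2.
Player B against R4: payoffs 5, 6, 9, 3, 0 → best response C3.
Mutual best responses: (R1, C3); (R2, C5).

(R1, C3); (R2, C5)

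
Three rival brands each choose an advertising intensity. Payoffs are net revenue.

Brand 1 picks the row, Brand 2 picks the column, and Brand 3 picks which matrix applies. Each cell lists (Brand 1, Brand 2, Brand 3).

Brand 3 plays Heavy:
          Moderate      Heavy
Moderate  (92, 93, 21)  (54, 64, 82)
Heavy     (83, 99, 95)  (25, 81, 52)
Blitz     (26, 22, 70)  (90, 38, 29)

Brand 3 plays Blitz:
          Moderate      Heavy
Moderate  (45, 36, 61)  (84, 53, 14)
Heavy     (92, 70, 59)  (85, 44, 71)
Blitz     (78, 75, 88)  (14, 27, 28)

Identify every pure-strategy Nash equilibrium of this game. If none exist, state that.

For each strategy profile, look for a profitable unilateral deviation.
(Moderate, Moderate, Heavy): Brand 3 can switch to Blitz (21 → 61). Not NE.
(Moderate, Moderate, Blitz): Brand 1 can switch to Heavy (45 → 92). Not NE.
(Moderate, Heavy, Heavy): Brand 1 can switch to Blitz (54 → 90). Not NE.
(Moderate, Heavy, Blitz): Brand 1 can switch to Heavy (84 → 85). Not NE.
(Heavy, Moderate, Heavy): Brand 1 can switch to Moderate (83 → 92). Not NE.
(Heavy, Moderate, Blitz): Brand 3 can switch to Heavy (59 → 95). Not NE.
(Heavy, Heavy, Heavy): Brand 1 can switch to Moderate (25 → 54). Not NE.
(Heavy, Heavy, Blitz): Brand 2 can switch to Moderate (44 → 70). Not NE.
(Blitz, Moderate, Heavy): Brand 1 can switch to Moderate (26 → 92). Not NE.
(Blitz, Moderate, Blitz): Brand 1 can switch to Heavy (78 → 92). Not NE.
(Blitz, Heavy, Heavy): Brand 1 gets 90, best alternative 54; Brand 2 gets 38, best alternative 22; Brand 3 gets 29, best alternative 28. No profitable deviation — NE.
(The remaining 1 profile has a profitable deviation by the same check.)

Pure NE: (Blitz, Heavy, Heavy)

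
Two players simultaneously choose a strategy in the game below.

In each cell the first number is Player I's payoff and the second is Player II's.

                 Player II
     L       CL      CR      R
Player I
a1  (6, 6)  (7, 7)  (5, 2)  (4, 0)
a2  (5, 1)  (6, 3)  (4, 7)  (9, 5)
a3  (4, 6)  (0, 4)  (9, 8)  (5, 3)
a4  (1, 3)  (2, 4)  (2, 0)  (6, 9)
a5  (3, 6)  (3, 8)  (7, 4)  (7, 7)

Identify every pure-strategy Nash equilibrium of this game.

The pure Nash equilibria are (a1, CL) and (a3, CR).

(a1, L): Player II can switch to CL (6 → 7). Not NE.
(a1, CL): Player I gets 7, best alternative 6; Player II gets 7, best alternative 6. No profitable deviation — NE.
(a1, CR): Player I can switch to a3 (5 → 9). Not NE.
(a1, R): Player I can switch to a2 (4 → 9). Not NE.
(a2, L): Player I can switch to a1 (5 → 6). Not NE.
(a2, CL): Player I can switch to a1 (6 → 7). Not NE.
(a2, CR): Player I can switch to a1 (4 → 5). Not NE.
(a3, CR): Player I gets 9, best alternative 7; Player II gets 8, best alternative 6. No profitable deviation — NE.
(The remaining 12 profiles each have a profitable deviation by the same check.)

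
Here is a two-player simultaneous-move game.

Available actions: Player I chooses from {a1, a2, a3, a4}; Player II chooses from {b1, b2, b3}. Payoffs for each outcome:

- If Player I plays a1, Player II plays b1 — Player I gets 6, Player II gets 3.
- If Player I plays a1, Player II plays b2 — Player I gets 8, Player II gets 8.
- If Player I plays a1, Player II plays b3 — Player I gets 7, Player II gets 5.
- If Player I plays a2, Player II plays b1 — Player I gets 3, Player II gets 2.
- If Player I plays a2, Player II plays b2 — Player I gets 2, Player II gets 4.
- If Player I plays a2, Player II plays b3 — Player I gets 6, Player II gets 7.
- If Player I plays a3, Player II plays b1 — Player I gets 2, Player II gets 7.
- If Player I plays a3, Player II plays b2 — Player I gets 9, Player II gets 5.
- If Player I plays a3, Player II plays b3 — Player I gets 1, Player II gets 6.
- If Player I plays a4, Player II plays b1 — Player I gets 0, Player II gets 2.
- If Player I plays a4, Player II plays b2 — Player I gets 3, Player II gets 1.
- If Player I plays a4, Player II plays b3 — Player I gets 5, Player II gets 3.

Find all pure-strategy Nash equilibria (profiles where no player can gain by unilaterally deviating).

For each strategy profile, look for a profitable unilateral deviation.
(a1, b1): Player II can switch to b2 (3 → 8). Not NE.
(a1, b2): Player I can switch to a3 (8 → 9). Not NE.
(a1, b3): Player II can switch to b2 (5 → 8). Not NE.
(a2, b1): Player I can switch to a1 (3 → 6). Not NE.
(a2, b2): Player I can switch to a1 (2 → 8). Not NE.
(a2, b3): Player I can switch to a1 (6 → 7). Not NE.
(a3, b1): Player I can switch to a1 (2 → 6). Not NE.
(a3, b2): Player II can switch to b1 (5 → 7). Not NE.
(The remaining 4 profiles each have a profitable deviation by the same check.)

No pure-strategy Nash equilibrium.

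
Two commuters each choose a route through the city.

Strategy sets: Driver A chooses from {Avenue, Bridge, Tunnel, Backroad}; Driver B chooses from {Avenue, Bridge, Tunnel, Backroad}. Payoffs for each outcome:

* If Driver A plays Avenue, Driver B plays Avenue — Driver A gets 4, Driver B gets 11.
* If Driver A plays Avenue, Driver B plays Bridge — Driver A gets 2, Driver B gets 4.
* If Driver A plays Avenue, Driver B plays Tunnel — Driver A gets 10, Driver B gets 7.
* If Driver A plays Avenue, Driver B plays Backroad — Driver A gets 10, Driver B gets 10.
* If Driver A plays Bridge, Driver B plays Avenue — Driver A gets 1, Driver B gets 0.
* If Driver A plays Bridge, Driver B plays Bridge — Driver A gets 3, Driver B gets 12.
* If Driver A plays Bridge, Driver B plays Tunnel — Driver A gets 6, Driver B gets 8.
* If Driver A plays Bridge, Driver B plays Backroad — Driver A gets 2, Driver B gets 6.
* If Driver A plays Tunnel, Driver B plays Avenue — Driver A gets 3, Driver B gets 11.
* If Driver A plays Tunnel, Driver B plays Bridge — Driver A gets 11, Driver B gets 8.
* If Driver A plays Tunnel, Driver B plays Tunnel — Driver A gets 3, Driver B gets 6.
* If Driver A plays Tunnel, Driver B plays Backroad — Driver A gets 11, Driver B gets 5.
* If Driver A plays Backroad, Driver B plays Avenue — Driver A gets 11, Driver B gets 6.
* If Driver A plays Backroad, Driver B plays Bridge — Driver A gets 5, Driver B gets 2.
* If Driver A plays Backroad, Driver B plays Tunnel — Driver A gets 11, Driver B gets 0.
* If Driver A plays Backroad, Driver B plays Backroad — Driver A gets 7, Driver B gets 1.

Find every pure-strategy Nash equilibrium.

Pure NE: (Backroad, Avenue)

(Avenue, Avenue): Driver A can switch to Backroad (4 → 11). Not NE.
(Avenue, Bridge): Driver A can switch to Bridge (2 → 3). Not NE.
(Avenue, Tunnel): Driver A can switch to Backroad (10 → 11). Not NE.
(Avenue, Backroad): Driver A can switch to Tunnel (10 → 11). Not NE.
(Bridge, Avenue): Driver A can switch to Avenue (1 → 4). Not NE.
(Bridge, Bridge): Driver A can switch to Tunnel (3 → 11). Not NE.
(Bridge, Tunnel): Driver A can switch to Avenue (6 → 10). Not NE.
(Bridge, Backroad): Driver A can switch to Avenue (2 → 10). Not NE.
(Tunnel, Avenue): Driver A can switch to Avenue (3 → 4). Not NE.
(Tunnel, Bridge): Driver B can switch to Avenue (8 → 11). Not NE.
(Tunnel, Tunnel): Driver A can switch to Avenue (3 → 10). Not NE.
(Tunnel, Backroad): Driver B can switch to Avenue (5 → 11). Not NE.
(Backroad, Avenue): Driver A gets 11, best alternative 4; Driver B gets 6, best alternative 2. No profitable deviation — NE.
(The remaining 3 profiles each have a profitable deviation by the same check.)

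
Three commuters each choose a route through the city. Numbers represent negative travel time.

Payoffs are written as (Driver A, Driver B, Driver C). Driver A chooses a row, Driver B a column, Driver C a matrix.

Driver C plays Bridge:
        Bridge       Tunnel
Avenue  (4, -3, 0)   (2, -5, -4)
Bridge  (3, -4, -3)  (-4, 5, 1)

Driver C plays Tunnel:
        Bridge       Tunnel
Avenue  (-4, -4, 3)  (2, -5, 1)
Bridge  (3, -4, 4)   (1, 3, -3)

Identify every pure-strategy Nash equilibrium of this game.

There is no pure-strategy Nash equilibrium.

(Avenue, Bridge, Bridge): Driver C can switch to Tunnel (0 → 3). Not NE.
(Avenue, Bridge, Tunnel): Driver A can switch to Bridge (-4 → 3). Not NE.
(Avenue, Tunnel, Bridge): Driver B can switch to Bridge (-5 → -3). Not NE.
(Avenue, Tunnel, Tunnel): Driver B can switch to Bridge (-5 → -4). Not NE.
(Bridge, Bridge, Bridge): Driver A can switch to Avenue (3 → 4). Not NE.
(Bridge, Bridge, Tunnel): Driver B can switch to Tunnel (-4 → 3). Not NE.
(Bridge, Tunnel, Bridge): Driver A can switch to Avenue (-4 → 2). Not NE.
(Bridge, Tunnel, Tunnel): Driver A can switch to Avenue (1 → 2). Not NE.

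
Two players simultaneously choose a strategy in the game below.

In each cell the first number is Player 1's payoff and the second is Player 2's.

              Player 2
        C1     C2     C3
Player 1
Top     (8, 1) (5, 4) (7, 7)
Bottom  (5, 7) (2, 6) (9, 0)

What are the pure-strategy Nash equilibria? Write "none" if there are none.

This game has no pure Nash equilibrium.

Player 1 against C1: payoffs 8, 5 → best response Top.
Player 1 against C2: payoffs 5, 2 → best response Top.
Player 1 against C3: payoffs 7, 9 → best response Bottom.
Player 2 against Top: payoffs 1, 4, 7 → best response C3.
Player 2 against Bottom: payoffs 7, 6, 0 → best response C1.
No profile is a mutual best response for all players.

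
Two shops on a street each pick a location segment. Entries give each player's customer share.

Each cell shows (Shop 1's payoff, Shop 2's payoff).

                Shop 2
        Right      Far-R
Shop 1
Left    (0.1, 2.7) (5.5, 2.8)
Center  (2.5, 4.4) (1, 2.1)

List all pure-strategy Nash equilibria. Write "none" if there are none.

(Left, Far-R); (Center, Right)

Shop 1 against Right: payoffs 0.1, 2.5 → best response Center.
Shop 1 against Far-R: payoffs 5.5, 1 → best response Left.
Shop 2 against Left: payoffs 2.7, 2.8 → best response Far-R.
Shop 2 against Center: payoffs 4.4, 2.1 → best response Right.
Mutual best responses: (Left, Far-R); (Center, Right).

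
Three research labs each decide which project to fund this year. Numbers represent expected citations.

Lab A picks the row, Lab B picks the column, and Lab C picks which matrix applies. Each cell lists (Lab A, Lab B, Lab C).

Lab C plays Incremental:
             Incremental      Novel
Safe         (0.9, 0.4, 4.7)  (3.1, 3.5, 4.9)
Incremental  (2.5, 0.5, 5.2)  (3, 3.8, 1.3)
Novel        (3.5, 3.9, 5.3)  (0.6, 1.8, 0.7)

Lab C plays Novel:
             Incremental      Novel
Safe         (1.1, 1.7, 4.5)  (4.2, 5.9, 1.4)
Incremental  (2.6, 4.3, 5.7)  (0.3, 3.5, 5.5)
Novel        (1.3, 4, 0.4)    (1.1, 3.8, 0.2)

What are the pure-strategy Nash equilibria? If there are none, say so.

Lab A against (Incremental, Incremental): payoffs 0.9, 2.5, 3.5 → best response Novel.
Lab A against (Incremental, Novel): payoffs 1.1, 2.6, 1.3 → best response Incremental.
Lab A against (Novel, Incremental): payoffs 3.1, 3, 0.6 → best response Safe.
Lab A against (Novel, Novel): payoffs 4.2, 0.3, 1.1 → best response Safe.
Lab B against (Safe, Incremental): payoffs 0.4, 3.5 → best response Novel.
Lab B against (Safe, Novel): payoffs 1.7, 5.9 → best response Novel.
Lab B against (Incremental, Incremental): payoffs 0.5, 3.8 → best response Novel.
Lab B against (Incremental, Novel): payoffs 4.3, 3.5 → best response Incremental.
Lab B against (Novel, Incremental): payoffs 3.9, 1.8 → best response Incremental.
Lab B against (Novel, Novel): payoffs 4, 3.8 → best response Incremental.
Lab C against (Safe, Incremental): payoffs 4.7, 4.5 → best response Incremental.
Lab C against (Safe, Novel): payoffs 4.9, 1.4 → best response Incremental.
Lab C against (Incremental, Incremental): payoffs 5.2, 5.7 → best response Novel.
Lab C against (Incremental, Novel): payoffs 1.3, 5.5 → best response Novel.
Lab C against (Novel, Incremental): payoffs 5.3, 0.4 → best response Incremental.
Lab C against (Novel, Novel): payoffs 0.7, 0.2 → best response Incremental.
Mutual best responses: (Safe, Novel, Incremental); (Incremental, Incremental, Novel); (Novel, Incremental, Incremental).

(Safe, Novel, Incremental) and (Incremental, Incremental, Novel) and (Novel, Incremental, Incremental)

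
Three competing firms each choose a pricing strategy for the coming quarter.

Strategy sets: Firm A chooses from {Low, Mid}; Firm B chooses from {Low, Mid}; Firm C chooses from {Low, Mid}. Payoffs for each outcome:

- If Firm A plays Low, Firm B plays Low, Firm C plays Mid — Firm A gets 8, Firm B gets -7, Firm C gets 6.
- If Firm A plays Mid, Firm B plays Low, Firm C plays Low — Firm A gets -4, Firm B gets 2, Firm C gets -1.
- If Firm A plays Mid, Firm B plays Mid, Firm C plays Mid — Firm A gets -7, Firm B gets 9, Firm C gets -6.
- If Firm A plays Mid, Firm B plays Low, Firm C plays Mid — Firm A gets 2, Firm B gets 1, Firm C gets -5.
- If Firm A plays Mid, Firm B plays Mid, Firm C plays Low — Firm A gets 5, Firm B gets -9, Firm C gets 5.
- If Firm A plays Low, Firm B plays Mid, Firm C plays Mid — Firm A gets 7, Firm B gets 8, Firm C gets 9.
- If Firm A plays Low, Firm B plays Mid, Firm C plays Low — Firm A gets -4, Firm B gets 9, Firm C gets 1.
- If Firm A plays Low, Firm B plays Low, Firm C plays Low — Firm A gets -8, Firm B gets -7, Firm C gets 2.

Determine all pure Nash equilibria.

(Low, Mid, Mid) and (Mid, Low, Low)

(Low, Low, Low): Firm A can switch to Mid (-8 → -4). Not NE.
(Low, Low, Mid): Firm B can switch to Mid (-7 → 8). Not NE.
(Low, Mid, Low): Firm A can switch to Mid (-4 → 5). Not NE.
(Low, Mid, Mid): Firm A gets 7, best alternative -7; Firm B gets 8, best alternative -7; Firm C gets 9, best alternative 1. No profitable deviation — NE.
(Mid, Low, Low): Firm A gets -4, best alternative -8; Firm B gets 2, best alternative -9; Firm C gets -1, best alternative -5. No profitable deviation — NE.
(Mid, Low, Mid): Firm A can switch to Low (2 → 8). Not NE.
(Mid, Mid, Low): Firm B can switch to Low (-9 → 2). Not NE.
(Mid, Mid, Mid): Firm A can switch to Low (-7 → 7). Not NE.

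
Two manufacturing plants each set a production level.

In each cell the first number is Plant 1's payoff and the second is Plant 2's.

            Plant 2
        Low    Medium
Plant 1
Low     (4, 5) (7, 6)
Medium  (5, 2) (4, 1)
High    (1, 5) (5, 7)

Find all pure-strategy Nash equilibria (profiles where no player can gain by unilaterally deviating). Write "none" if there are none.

(Low, Low): Plant 1 can switch to Medium (4 → 5). Not NE.
(Low, Medium): Plant 1 gets 7, best alternative 5; Plant 2 gets 6, best alternative 5. No profitable deviation — NE.
(Medium, Low): Plant 1 gets 5, best alternative 4; Plant 2 gets 2, best alternative 1. No profitable deviation — NE.
(Medium, Medium): Plant 1 can switch to Low (4 → 7). Not NE.
(High, Low): Plant 1 can switch to Low (1 → 4). Not NE.
(High, Medium): Plant 1 can switch to Low (5 → 7). Not NE.

(Low, Medium) and (Medium, Low)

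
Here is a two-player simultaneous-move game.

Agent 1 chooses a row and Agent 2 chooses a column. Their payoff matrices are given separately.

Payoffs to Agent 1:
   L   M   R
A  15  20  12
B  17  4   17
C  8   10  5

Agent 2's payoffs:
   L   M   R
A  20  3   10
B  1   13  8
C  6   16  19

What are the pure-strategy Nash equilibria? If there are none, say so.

No pure-strategy Nash equilibrium.

(A, L): Agent 1 can switch to B (15 → 17). Not NE.
(A, M): Agent 2 can switch to L (3 → 20). Not NE.
(A, R): Agent 1 can switch to B (12 → 17). Not NE.
(B, L): Agent 2 can switch to M (1 → 13). Not NE.
(B, M): Agent 1 can switch to A (4 → 20). Not NE.
(B, R): Agent 2 can switch to M (8 → 13). Not NE.
(C, L): Agent 1 can switch to A (8 → 15). Not NE.
(C, M): Agent 1 can switch to A (10 → 20). Not NE.
(The remaining 1 profile has a profitable deviation by the same check.)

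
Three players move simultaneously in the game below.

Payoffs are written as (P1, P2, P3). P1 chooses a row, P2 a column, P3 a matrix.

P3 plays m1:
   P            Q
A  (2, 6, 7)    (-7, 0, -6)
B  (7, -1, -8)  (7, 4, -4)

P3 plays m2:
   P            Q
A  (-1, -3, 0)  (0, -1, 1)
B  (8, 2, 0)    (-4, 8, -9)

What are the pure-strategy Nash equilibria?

Pure-strategy Nash equilibria: (A, Q, m2), (B, Q, m1)

For each strategy profile, look for a profitable unilateral deviation.
(A, P, m1): P1 can switch to B (2 → 7). Not NE.
(A, P, m2): P1 can switch to B (-1 → 8). Not NE.
(A, Q, m1): P1 can switch to B (-7 → 7). Not NE.
(A, Q, m2): P1 gets 0, best alternative -4; P2 gets -1, best alternative -3; P3 gets 1, best alternative -6. No profitable deviation — NE.
(B, P, m1): P2 can switch to Q (-1 → 4). Not NE.
(B, P, m2): P2 can switch to Q (2 → 8). Not NE.
(B, Q, m1): P1 gets 7, best alternative -7; P2 gets 4, best alternative -1; P3 gets -4, best alternative -9. No profitable deviation — NE.
(B, Q, m2): P1 can switch to A (-4 → 0). Not NE.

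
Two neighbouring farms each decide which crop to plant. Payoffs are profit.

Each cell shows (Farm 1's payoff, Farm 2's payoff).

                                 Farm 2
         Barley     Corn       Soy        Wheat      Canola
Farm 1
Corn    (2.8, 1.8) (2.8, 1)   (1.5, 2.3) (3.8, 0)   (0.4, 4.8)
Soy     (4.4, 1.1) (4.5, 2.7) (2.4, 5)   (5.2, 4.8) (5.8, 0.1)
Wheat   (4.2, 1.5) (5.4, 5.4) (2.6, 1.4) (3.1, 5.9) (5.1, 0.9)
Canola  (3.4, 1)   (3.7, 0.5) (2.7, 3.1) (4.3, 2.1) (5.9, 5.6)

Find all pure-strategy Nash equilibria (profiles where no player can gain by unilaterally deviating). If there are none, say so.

The unique pure-strategy Nash equilibrium is (Canola, Canola).

(Corn, Barley): Farm 1 can switch to Soy (2.8 → 4.4). Not NE.
(Corn, Corn): Farm 1 can switch to Soy (2.8 → 4.5). Not NE.
(Corn, Soy): Farm 1 can switch to Soy (1.5 → 2.4). Not NE.
(Corn, Wheat): Farm 1 can switch to Soy (3.8 → 5.2). Not NE.
(Corn, Canola): Farm 1 can switch to Soy (0.4 → 5.8). Not NE.
(Soy, Barley): Farm 2 can switch to Corn (1.1 → 2.7). Not NE.
(Soy, Corn): Farm 1 can switch to Wheat (4.5 → 5.4). Not NE.
(Soy, Soy): Farm 1 can switch to Wheat (2.4 → 2.6). Not NE.
(Canola, Canola): Farm 1 gets 5.9, best alternative 5.8; Farm 2 gets 5.6, best alternative 3.1. No profitable deviation — NE.
(The remaining 11 profiles each have a profitable deviation by the same check.)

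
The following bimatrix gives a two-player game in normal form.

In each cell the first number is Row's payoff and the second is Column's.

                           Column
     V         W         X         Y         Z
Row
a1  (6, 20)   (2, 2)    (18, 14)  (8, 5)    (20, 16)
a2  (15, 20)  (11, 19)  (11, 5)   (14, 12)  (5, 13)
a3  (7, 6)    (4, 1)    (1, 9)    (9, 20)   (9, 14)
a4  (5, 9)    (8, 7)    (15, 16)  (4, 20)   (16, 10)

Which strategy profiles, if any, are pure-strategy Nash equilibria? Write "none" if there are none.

Pure NE: (a2, V)

For each strategy profile, look for a profitable unilateral deviation.
(a1, V): Row can switch to a2 (6 → 15). Not NE.
(a1, W): Row can switch to a2 (2 → 11). Not NE.
(a1, X): Column can switch to V (14 → 20). Not NE.
(a1, Y): Row can switch to a2 (8 → 14). Not NE.
(a1, Z): Column can switch to V (16 → 20). Not NE.
(a2, V): Row gets 15, best alternative 7; Column gets 20, best alternative 19. No profitable deviation — NE.
(a2, W): Column can switch to V (19 → 20). Not NE.
(a2, X): Row can switch to a1 (11 → 18). Not NE.
(a2, Y): Column can switch to V (12 → 20). Not NE.
(a2, Z): Row can switch to a1 (5 → 20). Not NE.
(a3, V): Row can switch to a2 (7 → 15). Not NE.
(a3, W): Row can switch to a2 (4 → 11). Not NE.
(a3, X): Row can switch to a1 (1 → 18). Not NE.
(The remaining 7 profiles each have a profitable deviation by the same check.)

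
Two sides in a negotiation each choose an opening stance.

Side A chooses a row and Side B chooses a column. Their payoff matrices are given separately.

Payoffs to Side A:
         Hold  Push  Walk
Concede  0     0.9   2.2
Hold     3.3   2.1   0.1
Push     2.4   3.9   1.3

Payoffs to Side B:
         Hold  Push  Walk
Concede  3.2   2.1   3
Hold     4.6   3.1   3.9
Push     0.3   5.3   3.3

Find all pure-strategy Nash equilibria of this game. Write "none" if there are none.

(Concede, Hold): Side A can switch to Hold (0 → 3.3). Not NE.
(Concede, Push): Side A can switch to Hold (0.9 → 2.1). Not NE.
(Concede, Walk): Side B can switch to Hold (3 → 3.2). Not NE.
(Hold, Hold): Side A gets 3.3, best alternative 2.4; Side B gets 4.6, best alternative 3.9. No profitable deviation — NE.
(Hold, Push): Side A can switch to Push (2.1 → 3.9). Not NE.
(Hold, Walk): Side A can switch to Concede (0.1 → 2.2). Not NE.
(Push, Hold): Side A can switch to Hold (2.4 → 3.3). Not NE.
(Push, Push): Side A gets 3.9, best alternative 2.1; Side B gets 5.3, best alternative 3.3. No profitable deviation — NE.
(Push, Walk): Side A can switch to Concede (1.3 → 2.2). Not NE.

Pure-strategy Nash equilibria: (Hold, Hold) and (Push, Push)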